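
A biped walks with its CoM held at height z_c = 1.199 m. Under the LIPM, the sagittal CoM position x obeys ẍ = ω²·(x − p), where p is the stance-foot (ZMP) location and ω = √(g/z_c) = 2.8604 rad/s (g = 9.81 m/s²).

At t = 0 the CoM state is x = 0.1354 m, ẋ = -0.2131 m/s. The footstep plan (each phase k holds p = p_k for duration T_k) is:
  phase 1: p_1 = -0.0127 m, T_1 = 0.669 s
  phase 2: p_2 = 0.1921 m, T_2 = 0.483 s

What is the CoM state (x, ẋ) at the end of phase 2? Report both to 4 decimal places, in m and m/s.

phase 1: p=-0.0127, T=0.669, ωT=1.913608, cosh=3.462521, sinh=3.314974; start (x,ẋ)=(0.135400, -0.213100) → end (x,ẋ)=(0.253134, 0.666443)
phase 2: p=0.1921, T=0.483, ωT=1.381573, cosh=2.116171, sinh=1.864988; start (x,ẋ)=(0.253134, 0.666443) → end (x,ẋ)=(0.755780, 1.735899)

x = 0.7558, ẋ = 1.7359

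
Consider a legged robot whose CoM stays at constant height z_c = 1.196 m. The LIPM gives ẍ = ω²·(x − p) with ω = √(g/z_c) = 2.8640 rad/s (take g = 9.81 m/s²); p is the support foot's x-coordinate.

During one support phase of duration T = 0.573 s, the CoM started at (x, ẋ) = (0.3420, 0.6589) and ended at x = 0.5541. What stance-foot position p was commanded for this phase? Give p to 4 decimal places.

ωT = 2.8640·0.573 = 1.641072; cosh(ωT) = 2.677236, sinh(ωT) = 2.483463
x(T) = p + (x₀−p)·cosh(ωT) + (ẋ₀/ω)·sinh(ωT) ⇒ p·(1 − cosh) = x(T) − x₀·cosh − (ẋ₀/ω)·sinh
numerator   = 0.5541 − (0.3420)·2.677236 − (0.6589/2.8640)·2.483463 = -0.932867
denominator = 1 − 2.677236 = -1.677236
p = -0.932867 / -1.677236 = 0.5562

p = 0.5562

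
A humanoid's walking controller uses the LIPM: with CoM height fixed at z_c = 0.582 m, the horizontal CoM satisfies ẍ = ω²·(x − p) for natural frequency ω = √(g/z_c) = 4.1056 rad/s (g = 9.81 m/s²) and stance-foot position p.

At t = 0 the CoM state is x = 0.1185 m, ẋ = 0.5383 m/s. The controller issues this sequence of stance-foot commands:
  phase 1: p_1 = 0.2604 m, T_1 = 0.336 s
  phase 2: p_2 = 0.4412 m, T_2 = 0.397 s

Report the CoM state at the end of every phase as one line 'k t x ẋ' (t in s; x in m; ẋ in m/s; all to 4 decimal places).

phase 1: p=0.2604, T=0.336, ωT=1.379482, cosh=2.112275, sinh=1.860566; start (x,ẋ)=(0.118500, 0.538300) → end (x,ẋ)=(0.204614, 0.053100)
phase 2: p=0.4412, T=0.397, ωT=1.629923, cosh=2.649714, sinh=2.453769; start (x,ẋ)=(0.204614, 0.053100) → end (x,ẋ)=(-0.153950, -2.242716)

1 0.3360 0.2046 0.0531
2 0.7330 -0.1539 -2.2427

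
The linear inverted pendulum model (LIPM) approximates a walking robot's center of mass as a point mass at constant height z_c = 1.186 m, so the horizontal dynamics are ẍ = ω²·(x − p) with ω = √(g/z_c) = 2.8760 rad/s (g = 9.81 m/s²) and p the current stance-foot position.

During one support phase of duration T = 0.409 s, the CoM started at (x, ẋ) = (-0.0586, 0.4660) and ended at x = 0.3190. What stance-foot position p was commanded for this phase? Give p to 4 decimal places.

p = -0.2390

ωT = 2.8760·0.409 = 1.176284; cosh(ωT) = 1.775363, sinh(ωT) = 1.466940
x(T) = p + (x₀−p)·cosh(ωT) + (ẋ₀/ω)·sinh(ωT) ⇒ p·(1 − cosh) = x(T) − x₀·cosh − (ẋ₀/ω)·sinh
numerator   = 0.3190 − (-0.0586)·1.775363 − (0.4660/2.8760)·1.466940 = 0.185347
denominator = 1 − 1.775363 = -0.775363
p = 0.185347 / -0.775363 = -0.2390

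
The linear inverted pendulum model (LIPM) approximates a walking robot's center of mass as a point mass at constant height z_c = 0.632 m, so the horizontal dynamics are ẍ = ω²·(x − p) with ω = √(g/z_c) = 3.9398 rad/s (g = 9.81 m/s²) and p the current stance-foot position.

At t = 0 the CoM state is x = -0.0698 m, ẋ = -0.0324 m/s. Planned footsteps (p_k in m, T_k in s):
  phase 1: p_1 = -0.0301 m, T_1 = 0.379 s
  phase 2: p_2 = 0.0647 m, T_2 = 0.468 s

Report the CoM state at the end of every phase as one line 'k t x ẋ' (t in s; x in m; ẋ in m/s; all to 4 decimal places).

phase 1: p=-0.0301, T=0.379, ωT=1.493184, cosh=2.337951, sinh=2.113295; start (x,ẋ)=(-0.069800, -0.032400) → end (x,ẋ)=(-0.140296, -0.406290)
phase 2: p=0.0647, T=0.468, ωT=1.843826, cosh=3.239444, sinh=3.081233; start (x,ẋ)=(-0.140296, -0.406290) → end (x,ẋ)=(-0.917124, -3.804691)

1 0.3790 -0.1403 -0.4063
2 0.8470 -0.9171 -3.8047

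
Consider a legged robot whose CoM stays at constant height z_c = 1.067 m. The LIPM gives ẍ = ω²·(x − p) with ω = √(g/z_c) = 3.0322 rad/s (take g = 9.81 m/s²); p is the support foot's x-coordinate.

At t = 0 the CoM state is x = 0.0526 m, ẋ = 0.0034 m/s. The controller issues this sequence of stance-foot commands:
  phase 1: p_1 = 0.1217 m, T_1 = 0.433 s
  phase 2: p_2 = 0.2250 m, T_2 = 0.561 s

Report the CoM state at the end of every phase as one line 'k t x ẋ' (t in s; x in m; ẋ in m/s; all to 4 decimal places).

phase 1: p=0.1217, T=0.433, ωT=1.312943, cosh=1.993061, sinh=1.724034; start (x,ẋ)=(0.052600, 0.003400) → end (x,ẋ)=(-0.014087, -0.354452)
phase 2: p=0.2250, T=0.561, ωT=1.701064, cosh=2.831133, sinh=2.648643; start (x,ẋ)=(-0.014087, -0.354452) → end (x,ẋ)=(-0.761504, -2.923663)

1 0.4330 -0.0141 -0.3545
2 0.9940 -0.7615 -2.9237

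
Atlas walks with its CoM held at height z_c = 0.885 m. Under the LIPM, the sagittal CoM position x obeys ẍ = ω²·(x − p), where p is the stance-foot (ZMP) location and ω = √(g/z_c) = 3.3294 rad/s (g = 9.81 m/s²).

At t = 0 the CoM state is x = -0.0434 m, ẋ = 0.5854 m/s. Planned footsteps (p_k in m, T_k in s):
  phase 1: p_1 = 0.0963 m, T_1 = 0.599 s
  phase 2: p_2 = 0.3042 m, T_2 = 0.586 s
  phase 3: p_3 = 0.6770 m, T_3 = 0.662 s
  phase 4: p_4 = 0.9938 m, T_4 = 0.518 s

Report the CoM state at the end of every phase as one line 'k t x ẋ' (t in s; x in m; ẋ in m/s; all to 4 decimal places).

1 0.5990 0.2075 0.5134
2 1.1850 0.4888 0.7332
3 1.8470 0.7995 0.5578
4 2.3650 0.8863 -0.1431

phase 1: p=0.0963, T=0.599, ωT=1.994311, cosh=3.741622, sinh=3.605514; start (x,ẋ)=(-0.043400, 0.585400) → end (x,ẋ)=(0.207544, 0.513359)
phase 2: p=0.3042, T=0.586, ωT=1.951028, cosh=3.589024, sinh=3.446896; start (x,ẋ)=(0.207544, 0.513359) → end (x,ẋ)=(0.488774, 0.733222)
phase 3: p=0.6770, T=0.662, ωT=2.204063, cosh=4.586054, sinh=4.475701; start (x,ẋ)=(0.488774, 0.733222) → end (x,ẋ)=(0.799455, 0.557774)
phase 4: p=0.9938, T=0.518, ωT=1.724629, cosh=2.894340, sinh=2.716101; start (x,ẋ)=(0.799455, 0.557774) → end (x,ẋ)=(0.886329, -0.143069)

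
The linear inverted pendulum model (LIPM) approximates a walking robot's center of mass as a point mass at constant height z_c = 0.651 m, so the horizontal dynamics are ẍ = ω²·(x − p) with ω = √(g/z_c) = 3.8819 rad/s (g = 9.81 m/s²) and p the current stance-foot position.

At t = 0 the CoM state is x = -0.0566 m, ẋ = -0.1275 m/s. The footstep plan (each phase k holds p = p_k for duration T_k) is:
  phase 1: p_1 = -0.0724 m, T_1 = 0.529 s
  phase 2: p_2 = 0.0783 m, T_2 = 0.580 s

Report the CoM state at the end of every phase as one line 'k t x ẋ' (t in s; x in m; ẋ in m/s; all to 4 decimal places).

phase 1: p=-0.0724, T=0.529, ωT=2.053525, cosh=3.961807, sinh=3.833525; start (x,ẋ)=(-0.056600, -0.127500) → end (x,ẋ)=(-0.135715, -0.270005)
phase 2: p=0.0783, T=0.580, ωT=2.251502, cosh=4.803619, sinh=4.698378; start (x,ẋ)=(-0.135715, -0.270005) → end (x,ẋ)=(-1.276539, -5.200334)

1 0.5290 -0.1357 -0.2700
2 1.1090 -1.2765 -5.2003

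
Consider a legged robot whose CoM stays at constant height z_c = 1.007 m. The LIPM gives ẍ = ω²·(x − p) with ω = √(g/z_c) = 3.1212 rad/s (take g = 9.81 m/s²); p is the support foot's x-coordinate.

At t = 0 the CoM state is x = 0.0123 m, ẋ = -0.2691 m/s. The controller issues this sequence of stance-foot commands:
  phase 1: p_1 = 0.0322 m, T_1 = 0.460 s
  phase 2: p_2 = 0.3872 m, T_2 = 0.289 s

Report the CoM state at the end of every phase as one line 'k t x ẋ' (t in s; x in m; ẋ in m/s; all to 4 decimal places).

1 0.4600 -0.1829 -0.7206
2 0.7490 -0.6687 -2.8660

phase 1: p=0.0322, T=0.460, ωT=1.435752, cosh=2.220370, sinh=1.982434; start (x,ẋ)=(0.012300, -0.269100) → end (x,ẋ)=(-0.182905, -0.720634)
phase 2: p=0.3872, T=0.289, ωT=0.902027, cosh=1.435170, sinh=1.029423; start (x,ẋ)=(-0.182905, -0.720634) → end (x,ẋ)=(-0.668674, -2.865999)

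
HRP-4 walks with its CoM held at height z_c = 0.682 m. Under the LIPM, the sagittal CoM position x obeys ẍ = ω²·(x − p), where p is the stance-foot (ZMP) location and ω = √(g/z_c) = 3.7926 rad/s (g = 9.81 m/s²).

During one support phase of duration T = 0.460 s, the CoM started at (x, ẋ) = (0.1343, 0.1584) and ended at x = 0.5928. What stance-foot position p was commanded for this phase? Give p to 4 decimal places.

p = -0.0415

ωT = 3.7926·0.460 = 1.744596; cosh(ωT) = 2.949152, sinh(ωT) = 2.774437
x(T) = p + (x₀−p)·cosh(ωT) + (ẋ₀/ω)·sinh(ωT) ⇒ p·(1 − cosh) = x(T) − x₀·cosh − (ẋ₀/ω)·sinh
numerator   = 0.5928 − (0.1343)·2.949152 − (0.1584/3.7926)·2.774437 = 0.080853
denominator = 1 − 2.949152 = -1.949152
p = 0.080853 / -1.949152 = -0.0415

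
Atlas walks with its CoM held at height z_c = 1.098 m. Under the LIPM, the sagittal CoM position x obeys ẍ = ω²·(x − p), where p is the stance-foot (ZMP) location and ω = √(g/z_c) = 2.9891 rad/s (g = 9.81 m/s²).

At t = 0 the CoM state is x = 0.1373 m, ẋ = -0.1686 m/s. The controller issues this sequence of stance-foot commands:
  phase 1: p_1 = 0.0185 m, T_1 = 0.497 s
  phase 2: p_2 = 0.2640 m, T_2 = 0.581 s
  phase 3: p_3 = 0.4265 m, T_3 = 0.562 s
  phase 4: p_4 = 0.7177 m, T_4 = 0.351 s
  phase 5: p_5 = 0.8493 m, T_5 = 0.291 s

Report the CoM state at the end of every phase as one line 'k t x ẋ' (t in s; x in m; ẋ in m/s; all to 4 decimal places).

1 0.4970 0.1761 0.3527
2 1.0780 0.3314 0.3099
3 1.6400 0.4311 0.1244
4 1.9910 0.3104 -0.8739
5 2.2820 -0.1943 -2.8105

phase 1: p=0.0185, T=0.497, ωT=1.485583, cosh=2.321955, sinh=2.095584; start (x,ẋ)=(0.137300, -0.168600) → end (x,ẋ)=(0.176147, 0.352671)
phase 2: p=0.2640, T=0.581, ωT=1.736667, cosh=2.927246, sinh=2.751140; start (x,ẋ)=(0.176147, 0.352671) → end (x,ẋ)=(0.331428, 0.309901)
phase 3: p=0.4265, T=0.562, ωT=1.679874, cosh=2.775639, sinh=2.589242; start (x,ẋ)=(0.331428, 0.309901) → end (x,ẋ)=(0.431058, 0.124360)
phase 4: p=0.7177, T=0.351, ωT=1.049174, cosh=1.602759, sinh=1.252533; start (x,ẋ)=(0.431058, 0.124360) → end (x,ẋ)=(0.310393, -0.873853)
phase 5: p=0.8493, T=0.291, ωT=0.869828, cosh=1.402762, sinh=0.983739; start (x,ẋ)=(0.310393, -0.873853) → end (x,ẋ)=(-0.194251, -2.810460)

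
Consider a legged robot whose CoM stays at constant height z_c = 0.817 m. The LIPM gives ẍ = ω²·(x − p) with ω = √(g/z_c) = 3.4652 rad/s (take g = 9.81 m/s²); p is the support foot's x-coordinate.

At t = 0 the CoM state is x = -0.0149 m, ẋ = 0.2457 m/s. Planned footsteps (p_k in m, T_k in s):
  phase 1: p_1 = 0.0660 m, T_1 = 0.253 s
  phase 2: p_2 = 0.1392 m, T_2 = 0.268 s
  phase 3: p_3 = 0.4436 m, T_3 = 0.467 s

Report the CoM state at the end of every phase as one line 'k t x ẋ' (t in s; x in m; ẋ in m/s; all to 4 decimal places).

phase 1: p=0.0660, T=0.253, ωT=0.876696, cosh=1.409551, sinh=0.993395; start (x,ẋ)=(-0.014900, 0.245700) → end (x,ẋ)=(0.022404, 0.067844)
phase 2: p=0.1392, T=0.268, ωT=0.928674, cosh=1.463114, sinh=1.068036; start (x,ẋ)=(0.022404, 0.067844) → end (x,ẋ)=(-0.010775, -0.332994)
phase 3: p=0.4436, T=0.467, ωT=1.618248, cosh=2.621246, sinh=2.423001; start (x,ẋ)=(-0.010775, -0.332994) → end (x,ẋ)=(-0.980272, -4.687877)

1 0.2530 0.0224 0.0678
2 0.5210 -0.0108 -0.3330
3 0.9880 -0.9803 -4.6879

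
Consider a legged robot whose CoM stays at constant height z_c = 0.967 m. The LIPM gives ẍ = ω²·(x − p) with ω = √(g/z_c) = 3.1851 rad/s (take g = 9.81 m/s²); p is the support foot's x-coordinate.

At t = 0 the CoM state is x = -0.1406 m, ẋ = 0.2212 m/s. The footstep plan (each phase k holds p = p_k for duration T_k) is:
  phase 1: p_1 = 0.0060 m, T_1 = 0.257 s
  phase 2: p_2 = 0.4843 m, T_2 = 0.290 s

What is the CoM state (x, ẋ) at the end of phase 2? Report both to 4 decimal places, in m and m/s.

x = -0.4522, ẋ = -2.2573

phase 1: p=0.0060, T=0.257, ωT=0.818571, cosh=1.354159, sinh=0.913098; start (x,ẋ)=(-0.140600, 0.221200) → end (x,ẋ)=(-0.129107, -0.126818)
phase 2: p=0.4843, T=0.290, ωT=0.923679, cosh=1.457797, sinh=1.060742; start (x,ẋ)=(-0.129107, -0.126818) → end (x,ẋ)=(-0.452157, -2.257311)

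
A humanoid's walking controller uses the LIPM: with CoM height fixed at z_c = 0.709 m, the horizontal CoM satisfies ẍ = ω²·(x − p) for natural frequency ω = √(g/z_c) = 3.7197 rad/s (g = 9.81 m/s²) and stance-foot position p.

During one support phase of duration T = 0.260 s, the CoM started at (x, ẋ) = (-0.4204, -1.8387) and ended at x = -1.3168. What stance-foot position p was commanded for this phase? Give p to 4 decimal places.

ωT = 3.7197·0.260 = 0.967122; cosh(ωT) = 1.505269, sinh(ωT) = 1.125094
x(T) = p + (x₀−p)·cosh(ωT) + (ẋ₀/ω)·sinh(ωT) ⇒ p·(1 − cosh) = x(T) − x₀·cosh − (ẋ₀/ω)·sinh
numerator   = -1.3168 − (-0.4204)·1.505269 − (-1.8387/3.7197)·1.125094 = -0.127835
denominator = 1 − 1.505269 = -0.505269
p = -0.127835 / -0.505269 = 0.2530

p = 0.2530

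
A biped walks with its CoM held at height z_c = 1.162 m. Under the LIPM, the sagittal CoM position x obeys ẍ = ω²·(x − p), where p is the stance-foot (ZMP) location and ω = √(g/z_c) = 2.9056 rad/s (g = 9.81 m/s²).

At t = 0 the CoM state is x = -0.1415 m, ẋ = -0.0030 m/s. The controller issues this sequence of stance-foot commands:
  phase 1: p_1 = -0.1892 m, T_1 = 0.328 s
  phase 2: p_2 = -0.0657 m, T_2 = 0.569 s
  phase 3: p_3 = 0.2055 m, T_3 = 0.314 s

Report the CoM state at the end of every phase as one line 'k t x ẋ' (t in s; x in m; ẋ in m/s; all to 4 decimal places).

1 0.3280 -0.1193 0.1485
2 0.8970 -0.0822 0.0104
3 1.2110 -0.2067 -0.8578

phase 1: p=-0.1892, T=0.328, ωT=0.953037, cosh=1.489571, sinh=1.104003; start (x,ẋ)=(-0.141500, -0.003000) → end (x,ẋ)=(-0.119287, 0.148543)
phase 2: p=-0.0657, T=0.569, ωT=1.653286, cosh=2.707770, sinh=2.516350; start (x,ẋ)=(-0.119287, 0.148543) → end (x,ẋ)=(-0.082159, 0.010416)
phase 3: p=0.2055, T=0.314, ωT=0.912358, cosh=1.445882, sinh=1.044306; start (x,ẋ)=(-0.082159, 0.010416) → end (x,ẋ)=(-0.206677, -0.857794)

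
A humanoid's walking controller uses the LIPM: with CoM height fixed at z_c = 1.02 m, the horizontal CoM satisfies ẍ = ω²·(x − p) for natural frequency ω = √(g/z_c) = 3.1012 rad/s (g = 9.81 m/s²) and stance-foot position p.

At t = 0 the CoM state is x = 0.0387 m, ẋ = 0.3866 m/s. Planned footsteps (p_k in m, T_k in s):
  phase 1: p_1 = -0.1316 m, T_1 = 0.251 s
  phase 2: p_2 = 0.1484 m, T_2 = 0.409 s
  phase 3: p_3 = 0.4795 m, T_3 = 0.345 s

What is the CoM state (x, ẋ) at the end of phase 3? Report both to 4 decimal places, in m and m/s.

phase 1: p=-0.1316, T=0.251, ωT=0.778401, cosh=1.318563, sinh=0.859424; start (x,ẋ)=(0.038700, 0.386600) → end (x,ẋ)=(0.200088, 0.963648)
phase 2: p=0.1484, T=0.409, ωT=1.268391, cosh=1.918205, sinh=1.636922; start (x,ẋ)=(0.200088, 0.963648) → end (x,ẋ)=(0.756196, 2.110867)
phase 3: p=0.4795, T=0.345, ωT=1.069914, cosh=1.629083, sinh=1.286045; start (x,ẋ)=(0.756196, 2.110867) → end (x,ẋ)=(1.805622, 4.542319)

x = 1.8056, ẋ = 4.5423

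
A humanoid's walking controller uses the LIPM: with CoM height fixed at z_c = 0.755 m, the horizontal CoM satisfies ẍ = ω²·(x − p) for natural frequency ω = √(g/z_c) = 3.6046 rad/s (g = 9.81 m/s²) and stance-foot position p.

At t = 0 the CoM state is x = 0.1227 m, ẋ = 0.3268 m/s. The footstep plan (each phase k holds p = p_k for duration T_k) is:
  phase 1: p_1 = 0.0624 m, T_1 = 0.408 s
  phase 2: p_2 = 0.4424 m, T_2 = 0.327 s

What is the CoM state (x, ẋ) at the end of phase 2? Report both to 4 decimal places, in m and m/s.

phase 1: p=0.0624, T=0.408, ωT=1.470677, cosh=2.290975, sinh=2.061205; start (x,ẋ)=(0.122700, 0.326800) → end (x,ẋ)=(0.387419, 1.196709)
phase 2: p=0.4424, T=0.327, ωT=1.178704, cosh=1.778919, sinh=1.471241; start (x,ẋ)=(0.387419, 1.196709) → end (x,ẋ)=(0.833037, 1.837268)

x = 0.8330, ẋ = 1.8373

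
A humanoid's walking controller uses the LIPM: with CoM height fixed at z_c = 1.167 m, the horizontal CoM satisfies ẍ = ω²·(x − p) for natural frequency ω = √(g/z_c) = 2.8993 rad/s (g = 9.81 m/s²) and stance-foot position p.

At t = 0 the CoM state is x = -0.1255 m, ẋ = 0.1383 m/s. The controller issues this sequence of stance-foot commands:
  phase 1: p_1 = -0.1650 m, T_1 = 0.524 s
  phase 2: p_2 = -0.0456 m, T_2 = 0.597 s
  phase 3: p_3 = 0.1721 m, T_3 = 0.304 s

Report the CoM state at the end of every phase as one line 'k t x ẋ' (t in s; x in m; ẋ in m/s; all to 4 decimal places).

phase 1: p=-0.1650, T=0.524, ωT=1.519233, cosh=2.393800, sinh=2.174920; start (x,ẋ)=(-0.125500, 0.138300) → end (x,ẋ)=(0.033301, 0.580140)
phase 2: p=-0.0456, T=0.597, ωT=1.730882, cosh=2.911380, sinh=2.734252; start (x,ẋ)=(0.033301, 0.580140) → end (x,ẋ)=(0.731226, 2.314491)
phase 3: p=0.1721, T=0.304, ωT=0.881387, cosh=1.414227, sinh=1.000019; start (x,ẋ)=(0.731226, 2.314491) → end (x,ẋ)=(1.761139, 4.894320)

1 0.5240 0.0333 0.5801
2 1.1210 0.7312 2.3145
3 1.4250 1.7611 4.8943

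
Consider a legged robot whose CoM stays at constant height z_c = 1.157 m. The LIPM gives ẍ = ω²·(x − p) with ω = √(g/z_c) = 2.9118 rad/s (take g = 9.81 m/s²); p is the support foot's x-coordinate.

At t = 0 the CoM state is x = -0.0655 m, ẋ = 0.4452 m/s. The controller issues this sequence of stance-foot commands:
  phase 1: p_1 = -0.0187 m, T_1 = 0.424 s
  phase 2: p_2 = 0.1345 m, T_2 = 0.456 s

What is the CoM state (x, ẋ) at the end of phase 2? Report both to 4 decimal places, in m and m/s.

x = 0.5054, ẋ = 1.2430

phase 1: p=-0.0187, T=0.424, ωT=1.234603, cosh=1.863982, sinh=1.573032; start (x,ẋ)=(-0.065500, 0.445200) → end (x,ẋ)=(0.134575, 0.615484)
phase 2: p=0.1345, T=0.456, ωT=1.327781, cosh=2.018863, sinh=1.753798; start (x,ẋ)=(0.134575, 0.615484) → end (x,ẋ)=(0.505361, 1.242959)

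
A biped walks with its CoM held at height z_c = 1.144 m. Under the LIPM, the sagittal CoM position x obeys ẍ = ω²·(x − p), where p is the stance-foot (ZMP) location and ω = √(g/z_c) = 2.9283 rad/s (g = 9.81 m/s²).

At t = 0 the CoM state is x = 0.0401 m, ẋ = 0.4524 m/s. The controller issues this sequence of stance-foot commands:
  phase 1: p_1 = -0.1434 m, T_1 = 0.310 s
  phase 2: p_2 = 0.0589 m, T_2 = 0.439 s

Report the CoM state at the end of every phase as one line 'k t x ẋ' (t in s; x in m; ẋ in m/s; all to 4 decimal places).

phase 1: p=-0.1434, T=0.310, ωT=0.907773, cosh=1.441109, sinh=1.037687; start (x,ẋ)=(0.040100, 0.452400) → end (x,ẋ)=(0.281358, 1.209552)
phase 2: p=0.0589, T=0.439, ωT=1.285524, cosh=1.946534, sinh=1.670028; start (x,ẋ)=(0.281358, 1.209552) → end (x,ẋ)=(1.181737, 3.442330)

1 0.3100 0.2814 1.2096
2 0.7490 1.1817 3.4423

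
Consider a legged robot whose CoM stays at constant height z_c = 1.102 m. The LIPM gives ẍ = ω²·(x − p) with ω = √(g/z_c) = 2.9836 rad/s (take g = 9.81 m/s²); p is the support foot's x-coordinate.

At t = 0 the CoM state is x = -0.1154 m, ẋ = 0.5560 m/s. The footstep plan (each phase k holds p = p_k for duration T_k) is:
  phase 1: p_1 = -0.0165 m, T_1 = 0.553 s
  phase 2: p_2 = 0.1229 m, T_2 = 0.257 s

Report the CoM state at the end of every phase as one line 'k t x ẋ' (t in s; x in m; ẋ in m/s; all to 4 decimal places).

phase 1: p=-0.0165, T=0.553, ωT=1.649931, cosh=2.699341, sinh=2.507278; start (x,ẋ)=(-0.115400, 0.556000) → end (x,ẋ)=(0.183772, 0.760991)
phase 2: p=0.1229, T=0.257, ωT=0.766785, cosh=1.308669, sinh=0.844165; start (x,ẋ)=(0.183772, 0.760991) → end (x,ẋ)=(0.417872, 1.149200)

1 0.5530 0.1838 0.7610
2 0.8100 0.4179 1.1492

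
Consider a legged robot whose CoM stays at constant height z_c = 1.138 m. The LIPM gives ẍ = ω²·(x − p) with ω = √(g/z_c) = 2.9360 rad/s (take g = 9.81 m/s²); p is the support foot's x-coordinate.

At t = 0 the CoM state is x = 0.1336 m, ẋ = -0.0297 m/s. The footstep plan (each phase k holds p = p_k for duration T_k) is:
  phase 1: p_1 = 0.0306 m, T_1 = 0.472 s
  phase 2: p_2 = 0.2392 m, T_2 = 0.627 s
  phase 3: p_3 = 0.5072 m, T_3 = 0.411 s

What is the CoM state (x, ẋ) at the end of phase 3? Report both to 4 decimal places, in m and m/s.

phase 1: p=0.0306, T=0.472, ωT=1.385792, cosh=2.124058, sinh=1.873933; start (x,ẋ)=(0.133600, -0.029700) → end (x,ẋ)=(0.230422, 0.503608)
phase 2: p=0.2392, T=0.627, ωT=1.840872, cosh=3.230355, sinh=3.071676; start (x,ẋ)=(0.230422, 0.503608) → end (x,ẋ)=(0.737723, 1.547665)
phase 3: p=0.5072, T=0.411, ωT=1.206696, cosh=1.820804, sinh=1.521619; start (x,ẋ)=(0.737723, 1.547665) → end (x,ẋ)=(1.729034, 3.847849)

x = 1.7290, ẋ = 3.8478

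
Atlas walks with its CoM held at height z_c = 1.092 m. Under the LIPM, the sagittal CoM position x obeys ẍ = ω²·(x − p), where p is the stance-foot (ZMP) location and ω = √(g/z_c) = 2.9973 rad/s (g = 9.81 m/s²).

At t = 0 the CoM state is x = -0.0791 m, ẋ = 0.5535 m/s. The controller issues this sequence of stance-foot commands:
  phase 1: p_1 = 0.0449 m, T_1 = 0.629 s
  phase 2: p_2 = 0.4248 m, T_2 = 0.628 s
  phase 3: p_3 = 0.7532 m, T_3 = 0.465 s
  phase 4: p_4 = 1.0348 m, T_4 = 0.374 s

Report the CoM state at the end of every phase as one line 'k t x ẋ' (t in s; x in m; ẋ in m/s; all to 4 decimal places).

1 0.6290 0.2213 0.6692
2 1.2570 0.4573 0.2922
3 1.7220 0.3046 -1.0520
4 2.0960 -0.6855 -4.7857

phase 1: p=0.0449, T=0.629, ωT=1.885302, cosh=3.370063, sinh=3.218279; start (x,ẋ)=(-0.079100, 0.553500) → end (x,ẋ)=(0.221320, 0.669207)
phase 2: p=0.4248, T=0.628, ωT=1.882304, cosh=3.360432, sinh=3.208193; start (x,ẋ)=(0.221320, 0.669207) → end (x,ẋ)=(0.457311, 0.292175)
phase 3: p=0.7532, T=0.465, ωT=1.393745, cosh=2.139028, sinh=1.890884; start (x,ẋ)=(0.457311, 0.292175) → end (x,ẋ)=(0.304608, -1.051991)
phase 4: p=1.0348, T=0.374, ωT=1.120990, cosh=1.696924, sinh=1.370967; start (x,ẋ)=(0.304608, -1.051991) → end (x,ẋ)=(-0.685461, -4.785652)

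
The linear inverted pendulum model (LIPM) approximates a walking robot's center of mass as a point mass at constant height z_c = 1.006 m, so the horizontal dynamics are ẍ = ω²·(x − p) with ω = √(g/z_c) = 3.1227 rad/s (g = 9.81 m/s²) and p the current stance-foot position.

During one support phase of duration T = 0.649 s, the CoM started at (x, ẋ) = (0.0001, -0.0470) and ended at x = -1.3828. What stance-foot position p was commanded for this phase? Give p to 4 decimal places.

ωT = 3.1227·0.649 = 2.026632; cosh(ωT) = 3.860133, sinh(ωT) = 3.728354
x(T) = p + (x₀−p)·cosh(ωT) + (ẋ₀/ω)·sinh(ωT) ⇒ p·(1 − cosh) = x(T) − x₀·cosh − (ẋ₀/ω)·sinh
numerator   = -1.3828 − (0.0001)·3.860133 − (-0.0470/3.1227)·3.728354 = -1.327070
denominator = 1 − 3.860133 = -2.860133
p = -1.327070 / -2.860133 = 0.4640

p = 0.4640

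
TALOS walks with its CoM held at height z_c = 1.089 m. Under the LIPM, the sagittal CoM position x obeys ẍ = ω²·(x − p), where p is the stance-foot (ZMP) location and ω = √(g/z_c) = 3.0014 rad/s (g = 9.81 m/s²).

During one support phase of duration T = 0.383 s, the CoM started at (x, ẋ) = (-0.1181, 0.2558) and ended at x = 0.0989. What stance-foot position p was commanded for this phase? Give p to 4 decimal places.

ωT = 3.0014·0.383 = 1.149536; cosh(ωT) = 1.736756, sinh(ωT) = 1.419972
x(T) = p + (x₀−p)·cosh(ωT) + (ẋ₀/ω)·sinh(ωT) ⇒ p·(1 − cosh) = x(T) − x₀·cosh − (ẋ₀/ω)·sinh
numerator   = 0.0989 − (-0.1181)·1.736756 − (0.2558/3.0014)·1.419972 = 0.182991
denominator = 1 − 1.736756 = -0.736756
p = 0.182991 / -0.736756 = -0.2484

p = -0.2484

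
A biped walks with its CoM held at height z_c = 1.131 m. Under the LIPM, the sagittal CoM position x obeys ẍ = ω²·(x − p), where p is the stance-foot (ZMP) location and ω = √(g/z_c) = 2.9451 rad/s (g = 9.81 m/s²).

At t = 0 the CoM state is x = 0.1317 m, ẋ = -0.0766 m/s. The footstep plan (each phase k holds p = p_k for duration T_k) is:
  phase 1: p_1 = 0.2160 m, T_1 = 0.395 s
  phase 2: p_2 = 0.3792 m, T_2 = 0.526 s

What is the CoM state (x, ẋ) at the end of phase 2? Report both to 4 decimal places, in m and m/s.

phase 1: p=0.2160, T=0.395, ωT=1.163315, cosh=1.756486, sinh=1.444038; start (x,ẋ)=(0.131700, -0.076600) → end (x,ẋ)=(0.030370, -0.493061)
phase 2: p=0.3792, T=0.526, ωT=1.549123, cosh=2.459886, sinh=2.247452; start (x,ẋ)=(0.030370, -0.493061) → end (x,ẋ)=(-0.855145, -3.521770)

x = -0.8551, ẋ = -3.5218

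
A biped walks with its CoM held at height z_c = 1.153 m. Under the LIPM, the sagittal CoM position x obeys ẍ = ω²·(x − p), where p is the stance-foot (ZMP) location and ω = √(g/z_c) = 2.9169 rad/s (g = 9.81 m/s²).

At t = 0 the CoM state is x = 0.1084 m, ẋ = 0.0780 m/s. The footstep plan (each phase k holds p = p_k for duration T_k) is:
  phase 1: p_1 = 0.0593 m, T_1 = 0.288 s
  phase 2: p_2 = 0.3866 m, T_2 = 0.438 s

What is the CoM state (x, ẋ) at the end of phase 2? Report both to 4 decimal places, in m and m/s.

x = 0.0703, ẋ = -0.6643

phase 1: p=0.0593, T=0.288, ωT=0.840067, cosh=1.374102, sinh=0.942421; start (x,ẋ)=(0.108400, 0.078000) → end (x,ẋ)=(0.151969, 0.242153)
phase 2: p=0.3866, T=0.438, ωT=1.277602, cosh=1.933365, sinh=1.654661; start (x,ẋ)=(0.151969, 0.242153) → end (x,ẋ)=(0.070339, -0.664269)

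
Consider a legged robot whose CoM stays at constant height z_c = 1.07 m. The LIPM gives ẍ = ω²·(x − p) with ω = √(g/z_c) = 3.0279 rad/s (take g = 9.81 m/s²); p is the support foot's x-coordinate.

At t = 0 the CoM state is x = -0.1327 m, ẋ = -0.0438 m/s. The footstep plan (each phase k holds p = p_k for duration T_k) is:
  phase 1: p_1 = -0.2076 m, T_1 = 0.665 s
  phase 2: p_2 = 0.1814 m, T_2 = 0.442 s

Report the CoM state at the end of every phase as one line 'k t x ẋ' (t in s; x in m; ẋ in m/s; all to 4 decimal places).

phase 1: p=-0.2076, T=0.665, ωT=2.013553, cosh=3.811699, sinh=3.678186; start (x,ẋ)=(-0.132700, -0.043800) → end (x,ẋ)=(0.024690, 0.667222)
phase 2: p=0.1814, T=0.442, ωT=1.338332, cosh=2.037480, sinh=1.775198; start (x,ẋ)=(0.024690, 0.667222) → end (x,ẋ)=(0.253285, 0.517115)

1 0.6650 0.0247 0.6672
2 1.1070 0.2533 0.5171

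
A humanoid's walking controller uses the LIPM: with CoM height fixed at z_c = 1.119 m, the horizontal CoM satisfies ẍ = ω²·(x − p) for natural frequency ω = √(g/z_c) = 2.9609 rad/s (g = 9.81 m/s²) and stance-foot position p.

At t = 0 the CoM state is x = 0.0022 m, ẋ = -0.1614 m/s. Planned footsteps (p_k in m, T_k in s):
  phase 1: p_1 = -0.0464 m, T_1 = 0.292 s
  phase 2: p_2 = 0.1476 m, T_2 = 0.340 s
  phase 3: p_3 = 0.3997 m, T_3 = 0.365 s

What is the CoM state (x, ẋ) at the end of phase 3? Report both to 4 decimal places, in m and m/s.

x = -0.8627, ẋ = -3.4291

phase 1: p=-0.0464, T=0.292, ωT=0.864583, cosh=1.397621, sinh=0.976394; start (x,ẋ)=(0.002200, -0.161400) → end (x,ẋ)=(-0.031699, -0.085073)
phase 2: p=0.1476, T=0.340, ωT=1.006706, cosh=1.550996, sinh=1.185576; start (x,ẋ)=(-0.031699, -0.085073) → end (x,ẋ)=(-0.164557, -0.761355)
phase 3: p=0.3997, T=0.365, ωT=1.080728, cosh=1.643087, sinh=1.303739; start (x,ẋ)=(-0.164557, -0.761355) → end (x,ẋ)=(-0.862662, -3.429139)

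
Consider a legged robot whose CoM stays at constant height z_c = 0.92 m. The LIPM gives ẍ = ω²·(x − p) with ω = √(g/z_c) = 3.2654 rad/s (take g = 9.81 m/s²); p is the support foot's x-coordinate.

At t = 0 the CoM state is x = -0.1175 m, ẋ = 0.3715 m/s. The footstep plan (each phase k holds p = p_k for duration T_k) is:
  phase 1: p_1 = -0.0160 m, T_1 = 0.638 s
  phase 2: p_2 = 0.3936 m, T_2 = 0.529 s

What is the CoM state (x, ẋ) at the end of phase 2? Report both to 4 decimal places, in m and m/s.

phase 1: p=-0.0160, T=0.638, ωT=2.083325, cosh=4.077823, sinh=3.953307; start (x,ẋ)=(-0.117500, 0.371500) → end (x,ẋ)=(0.019863, 0.204634)
phase 2: p=0.3936, T=0.529, ωT=1.727397, cosh=2.901867, sinh=2.724121; start (x,ẋ)=(0.019863, 0.204634) → end (x,ẋ)=(-0.520221, -2.730695)

x = -0.5202, ẋ = -2.7307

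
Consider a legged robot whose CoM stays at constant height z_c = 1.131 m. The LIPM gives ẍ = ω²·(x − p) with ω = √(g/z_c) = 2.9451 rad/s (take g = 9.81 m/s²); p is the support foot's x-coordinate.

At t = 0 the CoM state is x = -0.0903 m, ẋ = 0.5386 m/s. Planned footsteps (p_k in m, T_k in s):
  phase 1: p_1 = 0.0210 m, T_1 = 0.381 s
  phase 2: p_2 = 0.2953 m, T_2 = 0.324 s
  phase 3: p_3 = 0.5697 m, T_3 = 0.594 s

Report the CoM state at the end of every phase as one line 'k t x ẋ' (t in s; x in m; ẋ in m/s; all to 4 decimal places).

1 0.3810 0.0830 0.4648
2 0.7050 0.1533 0.0016
3 1.2990 -0.6622 -3.4147

phase 1: p=0.0210, T=0.381, ωT=1.122083, cosh=1.698423, sinh=1.372822; start (x,ẋ)=(-0.090300, 0.538600) → end (x,ẋ)=(0.083027, 0.464774)
phase 2: p=0.2953, T=0.324, ωT=0.954212, cosh=1.490870, sinh=1.105755; start (x,ẋ)=(0.083027, 0.464774) → end (x,ẋ)=(0.153331, 0.001639)
phase 3: p=0.5697, T=0.594, ωT=1.749389, cosh=2.962485, sinh=2.788605; start (x,ẋ)=(0.153331, 0.001639) → end (x,ẋ)=(-0.662235, -3.414667)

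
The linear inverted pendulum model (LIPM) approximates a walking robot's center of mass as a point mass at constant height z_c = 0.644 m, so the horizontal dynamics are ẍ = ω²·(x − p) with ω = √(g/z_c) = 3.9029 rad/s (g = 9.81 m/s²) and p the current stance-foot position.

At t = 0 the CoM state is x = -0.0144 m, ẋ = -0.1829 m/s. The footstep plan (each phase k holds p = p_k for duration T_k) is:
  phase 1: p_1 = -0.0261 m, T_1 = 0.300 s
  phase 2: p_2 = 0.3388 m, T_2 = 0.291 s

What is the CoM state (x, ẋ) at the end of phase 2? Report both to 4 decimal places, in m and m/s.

x = -0.4615, ẋ = -2.6887

phase 1: p=-0.0261, T=0.300, ωT=1.170870, cosh=1.767447, sinh=1.457350; start (x,ẋ)=(-0.014400, -0.182900) → end (x,ẋ)=(-0.073716, -0.256718)
phase 2: p=0.3388, T=0.291, ωT=1.135744, cosh=1.717336, sinh=1.396153; start (x,ẋ)=(-0.073716, -0.256718) → end (x,ẋ)=(-0.461462, -2.688689)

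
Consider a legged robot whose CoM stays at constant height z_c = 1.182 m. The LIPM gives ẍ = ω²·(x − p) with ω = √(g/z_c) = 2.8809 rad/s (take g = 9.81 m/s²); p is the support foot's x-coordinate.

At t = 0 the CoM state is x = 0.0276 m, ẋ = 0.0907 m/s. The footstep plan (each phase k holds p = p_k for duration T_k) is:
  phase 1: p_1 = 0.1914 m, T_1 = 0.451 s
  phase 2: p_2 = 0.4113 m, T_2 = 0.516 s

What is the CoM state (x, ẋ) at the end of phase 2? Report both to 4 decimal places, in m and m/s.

x = -1.1784, ẋ = -4.4018

phase 1: p=0.1914, T=0.451, ωT=1.299286, cosh=1.969702, sinh=1.696975; start (x,ẋ)=(0.027600, 0.090700) → end (x,ẋ)=(-0.077811, -0.622136)
phase 2: p=0.4113, T=0.516, ωT=1.486544, cosh=2.323971, sinh=2.097818; start (x,ẋ)=(-0.077811, -0.622136) → end (x,ẋ)=(-1.178408, -4.401819)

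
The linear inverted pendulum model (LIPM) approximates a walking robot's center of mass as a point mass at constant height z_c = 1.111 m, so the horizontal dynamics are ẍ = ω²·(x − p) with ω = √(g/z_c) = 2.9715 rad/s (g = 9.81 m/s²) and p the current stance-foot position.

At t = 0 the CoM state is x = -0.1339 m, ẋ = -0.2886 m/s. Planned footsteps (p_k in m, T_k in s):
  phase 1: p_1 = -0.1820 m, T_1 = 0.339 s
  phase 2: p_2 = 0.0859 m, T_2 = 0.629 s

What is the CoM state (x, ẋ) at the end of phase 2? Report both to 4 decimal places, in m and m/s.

phase 1: p=-0.1820, T=0.339, ωT=1.007338, cosh=1.551746, sinh=1.186557; start (x,ẋ)=(-0.133900, -0.288600) → end (x,ẋ)=(-0.222603, -0.278240)
phase 2: p=0.0859, T=0.629, ωT=1.869073, cosh=3.318277, sinh=3.164011; start (x,ẋ)=(-0.222603, -0.278240) → end (x,ẋ)=(-1.234063, -3.823776)

x = -1.2341, ẋ = -3.8238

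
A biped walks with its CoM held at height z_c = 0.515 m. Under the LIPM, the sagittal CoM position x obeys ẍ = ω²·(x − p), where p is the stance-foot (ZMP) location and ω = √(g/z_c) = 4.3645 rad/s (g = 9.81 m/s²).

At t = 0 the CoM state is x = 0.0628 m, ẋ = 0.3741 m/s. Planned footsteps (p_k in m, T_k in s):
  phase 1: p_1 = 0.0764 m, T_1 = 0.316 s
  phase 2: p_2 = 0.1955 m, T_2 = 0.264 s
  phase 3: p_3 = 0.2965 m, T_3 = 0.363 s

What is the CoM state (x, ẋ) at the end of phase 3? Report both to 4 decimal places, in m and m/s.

phase 1: p=0.0764, T=0.316, ωT=1.379182, cosh=2.111718, sinh=1.859934; start (x,ẋ)=(0.062800, 0.374100) → end (x,ẋ)=(0.207104, 0.679593)
phase 2: p=0.1955, T=0.264, ωT=1.152228, cosh=1.740585, sinh=1.424653; start (x,ẋ)=(0.207104, 0.679593) → end (x,ẋ)=(0.437529, 1.255039)
phase 3: p=0.2965, T=0.363, ωT=1.584313, cosh=2.540516, sinh=2.335427; start (x,ẋ)=(0.437529, 1.255039) → end (x,ẋ)=(1.326352, 4.625946)

x = 1.3264, ẋ = 4.6259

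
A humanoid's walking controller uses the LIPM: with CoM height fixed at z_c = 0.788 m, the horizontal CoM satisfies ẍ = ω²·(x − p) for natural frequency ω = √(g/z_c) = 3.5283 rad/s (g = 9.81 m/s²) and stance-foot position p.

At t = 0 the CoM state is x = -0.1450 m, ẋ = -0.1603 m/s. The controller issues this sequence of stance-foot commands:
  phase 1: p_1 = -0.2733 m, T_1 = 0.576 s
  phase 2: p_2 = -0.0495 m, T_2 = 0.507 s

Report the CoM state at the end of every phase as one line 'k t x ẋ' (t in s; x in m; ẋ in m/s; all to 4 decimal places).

1 0.5760 0.0543 1.0755
2 1.0830 1.1560 4.3718

phase 1: p=-0.2733, T=0.576, ωT=2.032301, cosh=3.881329, sinh=3.750296; start (x,ẋ)=(-0.145000, -0.160300) → end (x,ẋ)=(0.054289, 1.075510)
phase 2: p=-0.0495, T=0.507, ωT=1.788848, cosh=3.074855, sinh=2.907702; start (x,ẋ)=(0.054289, 1.075510) → end (x,ẋ)=(1.155972, 4.371831)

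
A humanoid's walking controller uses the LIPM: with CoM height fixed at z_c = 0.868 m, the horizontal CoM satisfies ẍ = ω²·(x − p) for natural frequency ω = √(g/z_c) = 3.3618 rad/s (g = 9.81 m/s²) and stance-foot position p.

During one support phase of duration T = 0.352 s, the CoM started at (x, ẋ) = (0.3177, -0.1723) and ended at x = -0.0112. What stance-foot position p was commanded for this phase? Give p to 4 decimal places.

p = 0.6398

ωT = 3.3618·0.352 = 1.183354; cosh(ωT) = 1.785778, sinh(ωT) = 1.479528
x(T) = p + (x₀−p)·cosh(ωT) + (ẋ₀/ω)·sinh(ωT) ⇒ p·(1 − cosh) = x(T) − x₀·cosh − (ẋ₀/ω)·sinh
numerator   = -0.0112 − (0.3177)·1.785778 − (-0.1723/3.3618)·1.479528 = -0.502712
denominator = 1 − 1.785778 = -0.785778
p = -0.502712 / -0.785778 = 0.6398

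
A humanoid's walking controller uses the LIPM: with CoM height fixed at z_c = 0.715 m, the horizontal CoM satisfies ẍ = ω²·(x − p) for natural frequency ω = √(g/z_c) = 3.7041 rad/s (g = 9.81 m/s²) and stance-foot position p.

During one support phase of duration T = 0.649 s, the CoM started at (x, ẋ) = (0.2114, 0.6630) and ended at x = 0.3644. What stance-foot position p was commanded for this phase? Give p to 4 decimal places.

p = 0.3925

ωT = 3.7041·0.649 = 2.403961; cosh(ωT) = 5.578642, sinh(ωT) = 5.488283
x(T) = p + (x₀−p)·cosh(ωT) + (ẋ₀/ω)·sinh(ωT) ⇒ p·(1 − cosh) = x(T) − x₀·cosh − (ẋ₀/ω)·sinh
numerator   = 0.3644 − (0.2114)·5.578642 − (0.6630/3.7041)·5.488283 = -1.797277
denominator = 1 − 5.578642 = -4.578642
p = -1.797277 / -4.578642 = 0.3925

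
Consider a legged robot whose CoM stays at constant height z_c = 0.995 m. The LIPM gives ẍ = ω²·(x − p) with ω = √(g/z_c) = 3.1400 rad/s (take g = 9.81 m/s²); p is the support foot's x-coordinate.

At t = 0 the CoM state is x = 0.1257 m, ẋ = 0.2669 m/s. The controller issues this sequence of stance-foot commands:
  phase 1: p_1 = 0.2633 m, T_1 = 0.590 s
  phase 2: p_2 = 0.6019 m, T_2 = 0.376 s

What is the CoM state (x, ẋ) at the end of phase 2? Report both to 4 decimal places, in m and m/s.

phase 1: p=0.2633, T=0.590, ωT=1.852600, cosh=3.266603, sinh=3.109774; start (x,ẋ)=(0.125700, 0.266900) → end (x,ẋ)=(0.078146, -0.471765)
phase 2: p=0.6019, T=0.376, ωT=1.180640, cosh=1.781770, sinh=1.474688; start (x,ẋ)=(0.078146, -0.471765) → end (x,ẋ)=(-0.552871, -3.265829)

x = -0.5529, ẋ = -3.2658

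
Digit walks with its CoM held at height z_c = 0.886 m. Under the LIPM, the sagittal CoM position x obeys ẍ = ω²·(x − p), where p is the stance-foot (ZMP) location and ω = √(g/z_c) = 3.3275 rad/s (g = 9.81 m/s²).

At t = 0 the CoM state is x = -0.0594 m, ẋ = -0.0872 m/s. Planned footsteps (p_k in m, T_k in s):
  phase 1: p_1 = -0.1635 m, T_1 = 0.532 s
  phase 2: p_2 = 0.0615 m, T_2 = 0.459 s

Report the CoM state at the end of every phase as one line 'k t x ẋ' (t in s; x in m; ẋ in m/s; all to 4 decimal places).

phase 1: p=-0.1635, T=0.532, ωT=1.770230, cosh=3.021249, sinh=2.850955; start (x,ẋ)=(-0.059400, -0.087200) → end (x,ẋ)=(0.076300, 0.724097)
phase 2: p=0.0615, T=0.459, ωT=1.527323, cosh=2.411472, sinh=2.194356; start (x,ẋ)=(0.076300, 0.724097) → end (x,ẋ)=(0.574704, 1.854208)

1 0.5320 0.0763 0.7241
2 0.9910 0.5747 1.8542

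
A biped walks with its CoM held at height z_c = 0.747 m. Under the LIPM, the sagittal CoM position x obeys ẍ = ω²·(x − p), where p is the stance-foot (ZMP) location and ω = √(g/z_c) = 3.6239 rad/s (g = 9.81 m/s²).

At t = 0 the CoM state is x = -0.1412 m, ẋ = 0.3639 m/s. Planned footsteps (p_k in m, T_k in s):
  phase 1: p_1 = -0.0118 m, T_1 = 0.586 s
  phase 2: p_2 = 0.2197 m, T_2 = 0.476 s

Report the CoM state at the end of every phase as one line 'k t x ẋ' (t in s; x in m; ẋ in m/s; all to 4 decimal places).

1 0.5860 -0.1467 -0.3893
2 1.0620 -1.1330 -4.7350

phase 1: p=-0.0118, T=0.586, ωT=2.123605, cosh=4.240414, sinh=4.120815; start (x,ẋ)=(-0.141200, 0.363900) → end (x,ẋ)=(-0.146711, -0.389298)
phase 2: p=0.2197, T=0.476, ωT=1.724976, cosh=2.895283, sinh=2.717106; start (x,ẋ)=(-0.146711, -0.389298) → end (x,ẋ)=(-1.133049, -4.735001)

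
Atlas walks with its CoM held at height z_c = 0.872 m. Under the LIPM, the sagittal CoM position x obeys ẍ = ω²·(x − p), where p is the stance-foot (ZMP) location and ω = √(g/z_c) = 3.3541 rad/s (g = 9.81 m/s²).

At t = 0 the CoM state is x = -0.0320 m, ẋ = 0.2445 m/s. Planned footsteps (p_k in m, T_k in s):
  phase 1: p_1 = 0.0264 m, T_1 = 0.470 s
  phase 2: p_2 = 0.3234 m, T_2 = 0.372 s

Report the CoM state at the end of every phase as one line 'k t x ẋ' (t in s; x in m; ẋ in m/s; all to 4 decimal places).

phase 1: p=0.0264, T=0.470, ωT=1.576427, cosh=2.522176, sinh=2.315464; start (x,ẋ)=(-0.032000, 0.244500) → end (x,ẋ)=(0.047893, 0.163120)
phase 2: p=0.3234, T=0.372, ωT=1.247725, cosh=1.884785, sinh=1.597627; start (x,ẋ)=(0.047893, 0.163120) → end (x,ẋ)=(-0.118174, -1.168888)

1 0.4700 0.0479 0.1631
2 0.8420 -0.1182 -1.1689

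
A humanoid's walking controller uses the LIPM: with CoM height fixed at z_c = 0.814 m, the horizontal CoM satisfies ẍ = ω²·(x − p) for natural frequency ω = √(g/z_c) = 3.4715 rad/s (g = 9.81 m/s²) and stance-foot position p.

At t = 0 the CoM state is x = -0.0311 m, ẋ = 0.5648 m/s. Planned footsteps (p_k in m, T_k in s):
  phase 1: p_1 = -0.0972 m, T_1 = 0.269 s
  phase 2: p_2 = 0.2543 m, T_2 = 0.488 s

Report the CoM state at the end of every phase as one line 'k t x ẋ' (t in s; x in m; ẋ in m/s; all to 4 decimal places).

1 0.2690 0.1749 1.0763
2 0.7570 0.8460 2.3025

phase 1: p=-0.0972, T=0.269, ωT=0.933833, cosh=1.468644, sinh=1.075600; start (x,ẋ)=(-0.031100, 0.564800) → end (x,ẋ)=(0.174873, 1.076304)
phase 2: p=0.2543, T=0.488, ωT=1.694092, cosh=2.812734, sinh=2.628968; start (x,ẋ)=(0.174873, 1.076304) → end (x,ẋ)=(0.845980, 2.302473)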